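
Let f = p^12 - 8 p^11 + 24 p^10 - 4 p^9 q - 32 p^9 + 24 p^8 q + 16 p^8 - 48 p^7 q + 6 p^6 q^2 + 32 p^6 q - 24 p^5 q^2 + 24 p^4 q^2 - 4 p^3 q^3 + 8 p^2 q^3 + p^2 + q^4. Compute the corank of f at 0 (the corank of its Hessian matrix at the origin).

1

Hessian at 0 has rank 1.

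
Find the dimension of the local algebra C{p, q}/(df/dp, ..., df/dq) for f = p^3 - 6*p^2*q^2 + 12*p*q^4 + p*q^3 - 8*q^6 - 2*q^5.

The Hessian of f at 0 has rank 0. Corank 2; j^3 = p^3 is a perfect cube, so E-series; the 4-jet and mu = 7 give E_7.

7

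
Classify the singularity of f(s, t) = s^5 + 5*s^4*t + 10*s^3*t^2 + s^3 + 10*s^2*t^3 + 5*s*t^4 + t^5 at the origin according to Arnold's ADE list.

The Hessian of f at 0 is [[0, 0], [0, 0]] with rank 0, so corank 2. A Groebner basis of the Jacobian ideal J(f) in C{s,t} is {t^5, s*t^3 + t^4/4, s^2}; counting standard monomials gives mu = 8. Corank 2; j^3 = s^3 is a perfect cube, so E-series; the 5-jet and mu = 8 give E_8.

E8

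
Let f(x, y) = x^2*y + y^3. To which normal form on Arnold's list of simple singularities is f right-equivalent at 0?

D_{4}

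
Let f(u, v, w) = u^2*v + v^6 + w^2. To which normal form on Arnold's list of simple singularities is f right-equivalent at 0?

D_{7}

The Hessian of f at 0 is [[0, 0, 0], [0, 0, 0], [0, 0, 2]] with rank 1, so corank 2. A Groebner basis of the Jacobian ideal J(f) in C{u,v,w} is {u^2/6 + v^5, u^3, u*v, w}; counting standard monomials gives mu = 7. Corank 2; j^3 = u^2*v has shape L^2 M (L != M), so D-series; mu = 7 gives D_7.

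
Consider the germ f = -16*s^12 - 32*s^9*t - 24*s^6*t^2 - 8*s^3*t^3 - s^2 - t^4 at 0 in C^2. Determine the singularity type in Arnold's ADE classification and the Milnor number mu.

The Hessian of f at 0 is [[-2, 0], [0, 0]] with rank 1, so corank 1. A Groebner basis of the Jacobian ideal J(f) in C{s,t} is {t^3, s}; counting standard monomials gives mu = 3. Corank 1: A-series; mu = 3 gives A_3.

Type A_{3}, Milnor number mu = 3.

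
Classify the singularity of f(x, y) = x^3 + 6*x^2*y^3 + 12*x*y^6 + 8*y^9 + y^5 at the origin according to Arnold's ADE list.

E8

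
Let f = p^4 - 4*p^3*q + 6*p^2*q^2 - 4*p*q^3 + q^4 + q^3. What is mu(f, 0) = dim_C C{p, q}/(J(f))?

6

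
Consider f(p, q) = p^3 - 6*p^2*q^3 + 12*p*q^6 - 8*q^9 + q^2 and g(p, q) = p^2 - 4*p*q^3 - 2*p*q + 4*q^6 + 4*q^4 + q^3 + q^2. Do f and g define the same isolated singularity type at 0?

The Hessian of f at 0 is [[0, 0], [0, 2]] with rank 1, so corank 1. A Groebner basis of the Jacobian ideal J(f) in C{p,q} is {p^2, q}; counting standard monomials gives mu = 2. Corank 1: A-series; mu = 2 gives A_2. The Hessian of g at 0 is [[2, -2], [-2, 2]] with rank 1, so corank 1. A Groebner basis of the Jacobian ideal J(g) in C{p,q} is {q^2, p - q}; counting standard monomials gives mu = 2. Corank 1: A-series; mu = 2 gives A_2. Both have type A_2, hence right-equivalent.

Yes.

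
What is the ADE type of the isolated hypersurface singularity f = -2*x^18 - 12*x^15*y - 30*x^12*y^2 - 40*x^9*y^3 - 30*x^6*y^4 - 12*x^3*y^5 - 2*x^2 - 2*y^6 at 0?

The Hessian of f at 0 has rank 1. Corank 1: A-series; mu = 5 gives A_5.

A_{5}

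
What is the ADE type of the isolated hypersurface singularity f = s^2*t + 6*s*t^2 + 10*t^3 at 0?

The Hessian of f at 0 has rank 0. Corank 2; j^3 = t*(s^2 + 6*s*t + 10*t^2) splits into three distinct lines over C (the quadratic factor has nonzero discriminant), so D_4.

D4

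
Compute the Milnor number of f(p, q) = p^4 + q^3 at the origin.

6

The Hessian of f at 0 has rank 0. Corank 2; j^3 = q^3 is a perfect cube, so E-series; the 4-jet and mu = 6 give E_6.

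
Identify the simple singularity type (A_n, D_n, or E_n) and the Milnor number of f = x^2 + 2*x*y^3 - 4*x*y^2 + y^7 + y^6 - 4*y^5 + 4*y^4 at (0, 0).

Type A_{6}, Milnor number mu = 6.

The Hessian of f at 0 has rank 1. Corank 1: A-series; mu = 6 gives A_6.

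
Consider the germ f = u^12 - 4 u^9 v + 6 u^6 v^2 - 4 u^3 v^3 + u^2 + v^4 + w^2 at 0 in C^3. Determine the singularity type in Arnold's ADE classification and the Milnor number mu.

Type A3, Milnor number mu = 3.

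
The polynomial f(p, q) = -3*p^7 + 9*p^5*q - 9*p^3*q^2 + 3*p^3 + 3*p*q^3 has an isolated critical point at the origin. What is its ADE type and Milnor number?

Type E_{7}, Milnor number mu = 7.

The Hessian of f at 0 has rank 0. Corank 2; j^3 = 3*p^3 is a perfect cube, so E-series; the 4-jet and mu = 7 give E_7.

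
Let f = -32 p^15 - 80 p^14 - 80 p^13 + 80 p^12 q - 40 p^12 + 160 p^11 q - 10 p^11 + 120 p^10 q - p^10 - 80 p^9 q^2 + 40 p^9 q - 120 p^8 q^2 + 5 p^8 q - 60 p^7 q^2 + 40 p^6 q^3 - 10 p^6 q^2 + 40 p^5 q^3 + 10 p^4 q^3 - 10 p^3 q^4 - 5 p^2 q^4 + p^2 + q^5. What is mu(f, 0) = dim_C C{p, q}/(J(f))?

4

The Hessian of f at 0 has rank 1. Corank 1: A-series; mu = 4 gives A_4.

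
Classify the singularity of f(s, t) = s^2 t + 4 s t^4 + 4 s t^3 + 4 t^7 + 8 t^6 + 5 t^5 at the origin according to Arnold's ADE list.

D6

The Hessian of f at 0 has rank 0. Corank 2; j^3 = s^2*t has shape L^2 M (L != M), so D-series; mu = 6 gives D_6.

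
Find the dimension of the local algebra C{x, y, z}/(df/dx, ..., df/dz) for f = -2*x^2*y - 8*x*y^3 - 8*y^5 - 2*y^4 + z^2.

5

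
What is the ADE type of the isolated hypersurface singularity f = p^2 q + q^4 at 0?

D_5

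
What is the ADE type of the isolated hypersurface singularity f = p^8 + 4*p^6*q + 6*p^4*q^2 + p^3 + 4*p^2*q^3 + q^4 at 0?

E_6

The Hessian of f at 0 has rank 0. Corank 2; j^3 = p^3 is a perfect cube, so E-series; the 4-jet and mu = 6 give E_6.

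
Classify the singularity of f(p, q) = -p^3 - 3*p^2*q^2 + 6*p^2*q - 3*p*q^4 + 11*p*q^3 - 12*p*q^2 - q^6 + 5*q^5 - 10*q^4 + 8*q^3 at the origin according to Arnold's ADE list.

E_7

The Hessian of f at 0 has rank 0. Corank 2; j^3 = -(p - 2*q)^3 is a perfect cube, so E-series; the 4-jet and mu = 7 give E_7.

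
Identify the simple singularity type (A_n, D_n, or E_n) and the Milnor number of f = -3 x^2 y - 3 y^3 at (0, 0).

Type D_4, Milnor number mu = 4.

The Hessian of f at 0 is [[0, 0], [0, 0]] with rank 0, so corank 2. A Groebner basis of the Jacobian ideal J(f) in C{x,y} is {y^3, x^2 + 3*y^2, x*y}; counting standard monomials gives mu = 4. Corank 2; j^3 = -3*y*(x^2 + y^2) splits into three distinct lines over C (the quadratic factor has nonzero discriminant), so D_4.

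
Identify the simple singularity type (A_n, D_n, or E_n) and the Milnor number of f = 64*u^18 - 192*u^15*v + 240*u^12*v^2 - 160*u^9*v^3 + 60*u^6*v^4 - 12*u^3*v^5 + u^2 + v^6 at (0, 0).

Type A5, Milnor number mu = 5.

The Hessian of f at 0 has rank 1. Corank 1: A-series; mu = 5 gives A_5.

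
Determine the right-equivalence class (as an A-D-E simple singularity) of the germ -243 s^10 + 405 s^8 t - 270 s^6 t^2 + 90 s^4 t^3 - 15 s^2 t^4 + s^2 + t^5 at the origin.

A_{4}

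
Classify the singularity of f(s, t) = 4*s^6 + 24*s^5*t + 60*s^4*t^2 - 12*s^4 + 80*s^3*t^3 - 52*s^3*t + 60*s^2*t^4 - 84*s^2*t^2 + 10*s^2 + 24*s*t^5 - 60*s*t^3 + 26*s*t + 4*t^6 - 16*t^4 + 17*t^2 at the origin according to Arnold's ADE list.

A_{1}

The Hessian of f at 0 is [[20, 26], [26, 34]] with rank 2, so corank 0. A Groebner basis of the Jacobian ideal J(f) in C{s,t} is {s, t}; counting standard monomials gives mu = 1. Corank 0: nondegenerate Morse point, so A_1.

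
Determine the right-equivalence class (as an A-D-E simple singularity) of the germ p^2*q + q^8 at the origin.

D_9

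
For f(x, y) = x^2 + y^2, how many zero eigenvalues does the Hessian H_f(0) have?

The Hessian at 0 is [[2, 0], [0, 2]] of rank 2; hence corank 0.

0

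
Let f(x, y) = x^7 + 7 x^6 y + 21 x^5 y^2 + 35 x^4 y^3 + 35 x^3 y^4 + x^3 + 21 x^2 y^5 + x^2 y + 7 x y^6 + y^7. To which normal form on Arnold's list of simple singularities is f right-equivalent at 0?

D8

The Hessian of f at 0 is [[0, 0], [0, 0]] with rank 0, so corank 2. A Groebner basis of the Jacobian ideal J(f) in C{x,y} is {-x*y/7 + y^6, x*y^2, x^2 + x*y}; counting standard monomials gives mu = 8. Corank 2; j^3 = x^2*(x + y) has shape L^2 M (L != M), so D-series; mu = 8 gives D_8.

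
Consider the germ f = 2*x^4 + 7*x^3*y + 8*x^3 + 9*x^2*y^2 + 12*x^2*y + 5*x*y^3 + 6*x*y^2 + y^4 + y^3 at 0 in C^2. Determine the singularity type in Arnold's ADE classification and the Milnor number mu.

The Hessian of f at 0 has rank 0. Corank 2; j^3 = (2*x + y)^3 is a perfect cube, so E-series; the 4-jet and mu = 7 give E_7.

Type E7, Milnor number mu = 7.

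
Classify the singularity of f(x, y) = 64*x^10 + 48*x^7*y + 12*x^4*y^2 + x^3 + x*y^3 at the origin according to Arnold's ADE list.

E_7

The Hessian of f at 0 has rank 0. Corank 2; j^3 = x^3 is a perfect cube, so E-series; the 4-jet and mu = 7 give E_7.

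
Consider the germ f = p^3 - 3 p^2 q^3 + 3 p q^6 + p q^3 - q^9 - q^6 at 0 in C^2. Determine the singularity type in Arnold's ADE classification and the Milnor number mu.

Type E_{7}, Milnor number mu = 7.

The Hessian of f at 0 is [[0, 0], [0, 0]] with rank 0, so corank 2. A Groebner basis of the Jacobian ideal J(f) in C{p,q} is {p^3, p*q^2, 3*p^2 + q^3}; counting standard monomials gives mu = 7. Corank 2; j^3 = p^3 is a perfect cube, so E-series; the 4-jet and mu = 7 give E_7.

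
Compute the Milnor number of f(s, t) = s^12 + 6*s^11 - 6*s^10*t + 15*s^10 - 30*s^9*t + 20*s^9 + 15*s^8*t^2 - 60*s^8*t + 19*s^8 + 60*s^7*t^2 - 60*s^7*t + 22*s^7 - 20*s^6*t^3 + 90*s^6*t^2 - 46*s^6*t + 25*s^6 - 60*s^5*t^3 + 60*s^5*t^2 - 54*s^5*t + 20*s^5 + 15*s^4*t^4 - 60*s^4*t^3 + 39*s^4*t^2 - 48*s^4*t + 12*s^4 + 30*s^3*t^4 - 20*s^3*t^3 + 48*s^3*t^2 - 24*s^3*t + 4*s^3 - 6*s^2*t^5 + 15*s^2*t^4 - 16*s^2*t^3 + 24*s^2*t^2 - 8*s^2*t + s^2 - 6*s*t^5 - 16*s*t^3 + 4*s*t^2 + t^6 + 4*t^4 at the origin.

The Hessian of f at 0 has rank 1. Corank 1: A-series; mu = 5 gives A_5.

5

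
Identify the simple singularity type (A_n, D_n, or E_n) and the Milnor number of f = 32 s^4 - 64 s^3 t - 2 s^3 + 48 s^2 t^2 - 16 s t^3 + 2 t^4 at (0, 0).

Type E6, Milnor number mu = 6.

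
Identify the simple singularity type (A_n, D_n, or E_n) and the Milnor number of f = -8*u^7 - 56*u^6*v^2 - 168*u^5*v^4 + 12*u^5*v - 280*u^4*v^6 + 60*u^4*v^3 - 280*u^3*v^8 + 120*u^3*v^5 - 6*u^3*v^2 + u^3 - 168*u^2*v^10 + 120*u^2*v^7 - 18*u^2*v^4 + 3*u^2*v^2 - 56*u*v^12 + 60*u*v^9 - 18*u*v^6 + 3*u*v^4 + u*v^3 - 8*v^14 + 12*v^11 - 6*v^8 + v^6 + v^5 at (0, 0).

Type E_7, Milnor number mu = 7.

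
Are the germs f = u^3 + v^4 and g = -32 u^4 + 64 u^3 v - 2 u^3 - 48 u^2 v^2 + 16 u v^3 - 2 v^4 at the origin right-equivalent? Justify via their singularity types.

Yes.

The Hessian of f at 0 has rank 0. Corank 2; j^3 = u^3 is a perfect cube, so E-series; the 4-jet and mu = 6 give E_6. The Hessian of g at 0 has rank 0. Corank 2; j^3 = -2*u^3 is a perfect cube, so E-series; the 4-jet and mu = 6 give E_6. Both have type E_6, hence right-equivalent.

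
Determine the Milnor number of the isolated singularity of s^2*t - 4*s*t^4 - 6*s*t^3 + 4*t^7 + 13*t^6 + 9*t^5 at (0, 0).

7

The Hessian of f at 0 has rank 0. Corank 2; j^3 = s^2*t has shape L^2 M (L != M), so D-series; mu = 7 gives D_7.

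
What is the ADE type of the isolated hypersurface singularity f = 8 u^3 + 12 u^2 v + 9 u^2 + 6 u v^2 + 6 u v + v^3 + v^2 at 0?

The Hessian of f at 0 has rank 1. Corank 1: A-series; mu = 2 gives A_2.

A2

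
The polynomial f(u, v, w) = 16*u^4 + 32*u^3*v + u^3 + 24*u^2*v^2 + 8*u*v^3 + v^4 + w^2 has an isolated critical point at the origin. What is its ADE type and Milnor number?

Type E6, Milnor number mu = 6.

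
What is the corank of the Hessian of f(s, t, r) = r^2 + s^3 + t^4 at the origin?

2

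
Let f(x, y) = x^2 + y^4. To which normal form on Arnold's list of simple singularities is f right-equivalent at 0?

The Hessian of f at 0 is [[2, 0], [0, 0]] with rank 1, so corank 1. A Groebner basis of the Jacobian ideal J(f) in C{x,y} is {y^3, x}; counting standard monomials gives mu = 3. Corank 1: A-series; mu = 3 gives A_3.

A_3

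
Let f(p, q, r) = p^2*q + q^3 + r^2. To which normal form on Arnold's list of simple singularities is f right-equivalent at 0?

The Hessian of f at 0 has rank 1. Corank 2; j^3 = q*(p^2 + q^2) splits into three distinct lines over C (the quadratic factor has nonzero discriminant), so D_4.

D_{4}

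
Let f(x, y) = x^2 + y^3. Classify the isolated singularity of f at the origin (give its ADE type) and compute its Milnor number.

Type A_{2}, Milnor number mu = 2.

The Hessian of f at 0 is [[2, 0], [0, 0]] with rank 1, so corank 1. A Groebner basis of the Jacobian ideal J(f) in C{x,y} is {y^2, x}; counting standard monomials gives mu = 2. Corank 1: A-series; mu = 2 gives A_2.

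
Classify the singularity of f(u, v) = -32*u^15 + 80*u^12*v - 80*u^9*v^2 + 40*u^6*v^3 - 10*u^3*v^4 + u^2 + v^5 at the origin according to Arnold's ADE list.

The Hessian of f at 0 has rank 1. Corank 1: A-series; mu = 4 gives A_4.

A_{4}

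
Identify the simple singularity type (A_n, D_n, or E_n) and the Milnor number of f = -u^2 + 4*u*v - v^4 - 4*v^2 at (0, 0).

The Hessian of f at 0 has rank 1. Corank 1: A-series; mu = 3 gives A_3.

Type A_{3}, Milnor number mu = 3.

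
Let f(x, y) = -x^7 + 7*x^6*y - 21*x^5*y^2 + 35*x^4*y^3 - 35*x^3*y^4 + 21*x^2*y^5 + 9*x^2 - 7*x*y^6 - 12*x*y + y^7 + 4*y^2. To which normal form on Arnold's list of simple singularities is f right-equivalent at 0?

A_6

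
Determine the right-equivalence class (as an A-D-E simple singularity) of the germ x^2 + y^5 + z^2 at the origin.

The Hessian of f at 0 has rank 2. Corank 1: A-series; mu = 4 gives A_4.

A4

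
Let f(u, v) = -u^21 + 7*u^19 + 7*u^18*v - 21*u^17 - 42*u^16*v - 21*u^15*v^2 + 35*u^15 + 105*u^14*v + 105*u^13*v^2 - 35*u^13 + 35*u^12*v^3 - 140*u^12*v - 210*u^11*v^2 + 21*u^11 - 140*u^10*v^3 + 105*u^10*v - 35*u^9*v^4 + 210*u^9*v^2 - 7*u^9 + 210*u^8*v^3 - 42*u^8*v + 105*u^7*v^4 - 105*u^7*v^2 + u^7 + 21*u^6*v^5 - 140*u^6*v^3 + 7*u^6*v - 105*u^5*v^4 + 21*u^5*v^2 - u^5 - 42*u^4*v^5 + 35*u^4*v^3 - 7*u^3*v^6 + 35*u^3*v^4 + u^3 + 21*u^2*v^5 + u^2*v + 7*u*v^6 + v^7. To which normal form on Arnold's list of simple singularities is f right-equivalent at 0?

The Hessian of f at 0 has rank 0. Corank 2; j^3 = u^2*(u + v) has shape L^2 M (L != M), so D-series; mu = 8 gives D_8.

D_{8}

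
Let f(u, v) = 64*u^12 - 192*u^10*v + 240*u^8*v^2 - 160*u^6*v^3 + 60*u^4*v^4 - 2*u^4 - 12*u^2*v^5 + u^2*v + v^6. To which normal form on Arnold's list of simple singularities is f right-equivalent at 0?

D7

The Hessian of f at 0 has rank 0. Corank 2; j^3 = u^2*v has shape L^2 M (L != M), so D-series; mu = 7 gives D_7.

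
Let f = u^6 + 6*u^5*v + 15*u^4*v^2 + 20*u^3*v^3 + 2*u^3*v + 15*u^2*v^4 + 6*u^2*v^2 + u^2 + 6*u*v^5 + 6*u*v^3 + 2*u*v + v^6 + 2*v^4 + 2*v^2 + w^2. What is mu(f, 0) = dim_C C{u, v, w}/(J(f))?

The Hessian of f at 0 has rank 3. Corank 0: nondegenerate Morse point, so A_1.

1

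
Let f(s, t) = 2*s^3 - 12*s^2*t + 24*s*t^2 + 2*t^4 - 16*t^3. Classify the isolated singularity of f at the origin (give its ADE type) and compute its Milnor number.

Type E_{6}, Milnor number mu = 6.

The Hessian of f at 0 has rank 0. Corank 2; j^3 = 2*(s - 2*t)^3 is a perfect cube, so E-series; the 4-jet and mu = 6 give E_6.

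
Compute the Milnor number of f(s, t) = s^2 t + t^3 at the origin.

The Hessian of f at 0 is [[0, 0], [0, 0]] with rank 0, so corank 2. A Groebner basis of the Jacobian ideal J(f) in C{s,t} is {t^3, s^2 + 3*t^2, s*t}; counting standard monomials gives mu = 4. Corank 2; j^3 = t*(s^2 + t^2) splits into three distinct lines over C (the quadratic factor has nonzero discriminant), so D_4.

4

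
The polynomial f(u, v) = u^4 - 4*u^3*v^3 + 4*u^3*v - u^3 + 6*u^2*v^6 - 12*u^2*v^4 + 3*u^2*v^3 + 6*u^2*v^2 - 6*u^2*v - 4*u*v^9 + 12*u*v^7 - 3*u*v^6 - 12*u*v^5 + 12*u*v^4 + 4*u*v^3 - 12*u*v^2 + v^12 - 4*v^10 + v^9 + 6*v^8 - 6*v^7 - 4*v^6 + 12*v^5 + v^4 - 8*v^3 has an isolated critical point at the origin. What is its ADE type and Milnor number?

The Hessian of f at 0 is [[0, 0], [0, 0]] with rank 0, so corank 2. A Groebner basis of the Jacobian ideal J(f) in C{u,v} is {v^4, u*v^2 + 5*v^3/3, u^2 + 4*u*v + 4*v^2}; counting standard monomials gives mu = 6. Corank 2; j^3 = -(u + 2*v)^3 is a perfect cube, so E-series; the 4-jet and mu = 6 give E_6.

Type E_{6}, Milnor number mu = 6.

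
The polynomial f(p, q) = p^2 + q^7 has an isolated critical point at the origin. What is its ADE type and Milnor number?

Type A_{6}, Milnor number mu = 6.

The Hessian of f at 0 has rank 1. Corank 1: A-series; mu = 6 gives A_6.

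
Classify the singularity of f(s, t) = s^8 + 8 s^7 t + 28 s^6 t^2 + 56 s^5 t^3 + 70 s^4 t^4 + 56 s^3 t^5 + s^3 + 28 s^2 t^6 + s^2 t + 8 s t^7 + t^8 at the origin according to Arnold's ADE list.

The Hessian of f at 0 is [[0, 0], [0, 0]] with rank 0, so corank 2. A Groebner basis of the Jacobian ideal J(f) in C{s,t} is {-s*t/8 + t^7, s*t^2, s^2 + s*t}; counting standard monomials gives mu = 9. Corank 2; j^3 = s^2*(s + t) has shape L^2 M (L != M), so D-series; mu = 9 gives D_9.

D9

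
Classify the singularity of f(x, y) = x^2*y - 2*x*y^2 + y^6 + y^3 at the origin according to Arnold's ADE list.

D_7

The Hessian of f at 0 is [[0, 0], [0, 0]] with rank 0, so corank 2. A Groebner basis of the Jacobian ideal J(f) in C{x,y} is {x^2/6 + y^5 - y^2/6, x^3 - y^3, x*y - y^2}; counting standard monomials gives mu = 7. Corank 2; j^3 = y*(x - y)^2 has shape L^2 M (L != M), so D-series; mu = 7 gives D_7.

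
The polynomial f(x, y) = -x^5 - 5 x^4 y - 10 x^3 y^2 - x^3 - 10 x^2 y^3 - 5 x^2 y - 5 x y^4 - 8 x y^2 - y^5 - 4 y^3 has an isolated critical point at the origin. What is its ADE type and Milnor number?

The Hessian of f at 0 is [[0, 0], [0, 0]] with rank 0, so corank 2. A Groebner basis of the Jacobian ideal J(f) in C{x,y} is {x*y/5 + y^4 + 2*y^2/5, x*y^2 + 2*y^3, x^2 + 3*x*y + 2*y^2}; counting standard monomials gives mu = 6. Corank 2; j^3 = -(x + y)*(x + 2*y)^2 has shape L^2 M (L != M), so D-series; mu = 6 gives D_6.

Type D_6, Milnor number mu = 6.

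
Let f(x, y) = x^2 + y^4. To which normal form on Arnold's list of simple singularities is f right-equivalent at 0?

A_3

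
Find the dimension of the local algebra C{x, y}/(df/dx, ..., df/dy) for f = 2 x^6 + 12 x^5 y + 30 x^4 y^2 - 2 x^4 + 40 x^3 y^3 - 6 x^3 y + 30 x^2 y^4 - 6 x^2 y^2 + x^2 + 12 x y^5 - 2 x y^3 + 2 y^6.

5

The Hessian of f at 0 is [[2, 0], [0, 0]] with rank 1, so corank 1. A Groebner basis of the Jacobian ideal J(f) in C{x,y} is {x*y^2, -x + y^3, x^2}; counting standard monomials gives mu = 5. Corank 1: A-series; mu = 5 gives A_5.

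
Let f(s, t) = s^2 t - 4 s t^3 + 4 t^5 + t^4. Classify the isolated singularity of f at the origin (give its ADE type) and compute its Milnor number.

The Hessian of f at 0 is [[0, 0], [0, 0]] with rank 0, so corank 2. A Groebner basis of the Jacobian ideal J(f) in C{s,t} is {s*t^2, -s*t/2 + t^3, s^2 + 2*s*t}; counting standard monomials gives mu = 5. Corank 2; j^3 = s^2*t has shape L^2 M (L != M), so D-series; mu = 5 gives D_5.

Type D_5, Milnor number mu = 5.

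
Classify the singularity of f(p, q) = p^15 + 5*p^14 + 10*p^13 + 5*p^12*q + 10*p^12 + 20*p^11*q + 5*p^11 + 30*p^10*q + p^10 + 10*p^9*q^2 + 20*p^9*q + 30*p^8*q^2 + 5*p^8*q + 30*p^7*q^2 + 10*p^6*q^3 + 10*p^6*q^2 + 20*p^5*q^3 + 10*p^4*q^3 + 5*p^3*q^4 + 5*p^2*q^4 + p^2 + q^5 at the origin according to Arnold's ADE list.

A_4

The Hessian of f at 0 has rank 1. Corank 1: A-series; mu = 4 gives A_4.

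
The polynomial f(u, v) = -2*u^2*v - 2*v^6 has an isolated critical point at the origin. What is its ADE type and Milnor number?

Type D_{7}, Milnor number mu = 7.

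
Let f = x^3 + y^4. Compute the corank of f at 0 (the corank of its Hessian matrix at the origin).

Hessian at 0 has rank 0.

2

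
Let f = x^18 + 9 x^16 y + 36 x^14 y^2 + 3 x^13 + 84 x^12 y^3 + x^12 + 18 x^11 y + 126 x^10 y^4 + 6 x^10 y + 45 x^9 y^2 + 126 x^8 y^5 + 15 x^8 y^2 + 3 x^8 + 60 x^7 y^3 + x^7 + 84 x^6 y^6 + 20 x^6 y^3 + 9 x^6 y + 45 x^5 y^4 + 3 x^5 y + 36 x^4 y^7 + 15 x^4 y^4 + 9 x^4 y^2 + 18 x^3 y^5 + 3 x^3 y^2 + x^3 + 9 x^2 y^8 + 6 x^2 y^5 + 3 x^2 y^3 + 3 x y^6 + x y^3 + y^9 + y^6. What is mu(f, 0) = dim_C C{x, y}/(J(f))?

The Hessian of f at 0 has rank 0. Corank 2; j^3 = x^3 is a perfect cube, so E-series; the 4-jet and mu = 7 give E_7.

7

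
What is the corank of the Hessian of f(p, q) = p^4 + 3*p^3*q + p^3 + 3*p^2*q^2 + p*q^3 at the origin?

Hessian at 0 has rank 0.

2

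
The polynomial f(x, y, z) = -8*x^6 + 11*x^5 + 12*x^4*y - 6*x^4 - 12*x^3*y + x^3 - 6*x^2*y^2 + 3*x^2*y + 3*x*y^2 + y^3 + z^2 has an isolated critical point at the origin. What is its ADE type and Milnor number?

The Hessian of f at 0 is [[0, 0, 0], [0, 0, 0], [0, 0, 2]] with rank 1, so corank 2. A Groebner basis of the Jacobian ideal J(f) in C{x,y,z} is {-3*x^2/32 + x*y^3 + 3*x*y^2/8 - 3*x*y/16 + 3*y^3/8 - 3*y^2/32, x^2/8 - x*y^2/2 + x*y/4 + y^4 - y^3/2 + y^2/8, x^3 - 3*x^2/8 - 3*x*y^2/2 - 3*x*y/4 - y^3/2 - 3*y^2/8, x^2*y + x^2/8 + 3*x*y^2/2 + x*y/4 + y^3/2 + y^2/8, z}; counting standard monomials gives mu = 8. Corank 2; j^3 = (x + y)^3 is a perfect cube, so E-series; the 5-jet and mu = 8 give E_8.

Type E_{8}, Milnor number mu = 8.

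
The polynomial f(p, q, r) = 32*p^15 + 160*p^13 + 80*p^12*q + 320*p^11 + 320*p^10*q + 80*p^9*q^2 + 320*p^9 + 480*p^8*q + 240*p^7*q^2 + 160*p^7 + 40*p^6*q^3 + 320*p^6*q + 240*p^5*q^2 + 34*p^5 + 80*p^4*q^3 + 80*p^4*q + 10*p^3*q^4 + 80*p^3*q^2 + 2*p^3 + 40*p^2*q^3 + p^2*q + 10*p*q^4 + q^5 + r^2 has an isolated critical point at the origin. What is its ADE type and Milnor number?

The Hessian of f at 0 is [[0, 0, 0], [0, 0, 0], [0, 0, 2]] with rank 1, so corank 2. A Groebner basis of the Jacobian ideal J(f) in C{p,q,r} is {-p*q/10 + q^4, p*q^2, p^2 + p*q/2, r}; counting standard monomials gives mu = 6. Corank 2; j^3 = p^2*(2*p + q) has shape L^2 M (L != M), so D-series; mu = 6 gives D_6.

Type D_{6}, Milnor number mu = 6.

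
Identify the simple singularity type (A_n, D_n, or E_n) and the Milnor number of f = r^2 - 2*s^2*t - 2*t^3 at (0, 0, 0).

The Hessian of f at 0 is [[0, 0, 0], [0, 0, 0], [0, 0, 2]] with rank 1, so corank 2. A Groebner basis of the Jacobian ideal J(f) in C{s,t,r} is {t^3, s^2 + 3*t^2, s*t, r}; counting standard monomials gives mu = 4. Corank 2; j^3 = -2*t*(s^2 + t^2) splits into three distinct lines over C (the quadratic factor has nonzero discriminant), so D_4.

Type D4, Milnor number mu = 4.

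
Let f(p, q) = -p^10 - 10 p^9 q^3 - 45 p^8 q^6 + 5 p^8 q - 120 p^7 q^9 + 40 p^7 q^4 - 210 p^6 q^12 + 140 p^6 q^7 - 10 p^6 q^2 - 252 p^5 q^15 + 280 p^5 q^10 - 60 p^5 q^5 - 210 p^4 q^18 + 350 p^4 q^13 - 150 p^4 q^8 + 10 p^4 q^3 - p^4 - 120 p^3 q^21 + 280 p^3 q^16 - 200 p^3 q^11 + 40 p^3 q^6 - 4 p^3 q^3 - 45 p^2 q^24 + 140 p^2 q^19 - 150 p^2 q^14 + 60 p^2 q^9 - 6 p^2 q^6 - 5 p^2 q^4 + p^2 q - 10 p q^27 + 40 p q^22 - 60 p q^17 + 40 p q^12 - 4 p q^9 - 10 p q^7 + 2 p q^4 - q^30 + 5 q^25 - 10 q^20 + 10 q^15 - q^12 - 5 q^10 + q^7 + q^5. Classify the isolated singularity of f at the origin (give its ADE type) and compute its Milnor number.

Type D_{6}, Milnor number mu = 6.

The Hessian of f at 0 has rank 0. Corank 2; j^3 = p^2*q has shape L^2 M (L != M), so D-series; mu = 6 gives D_6.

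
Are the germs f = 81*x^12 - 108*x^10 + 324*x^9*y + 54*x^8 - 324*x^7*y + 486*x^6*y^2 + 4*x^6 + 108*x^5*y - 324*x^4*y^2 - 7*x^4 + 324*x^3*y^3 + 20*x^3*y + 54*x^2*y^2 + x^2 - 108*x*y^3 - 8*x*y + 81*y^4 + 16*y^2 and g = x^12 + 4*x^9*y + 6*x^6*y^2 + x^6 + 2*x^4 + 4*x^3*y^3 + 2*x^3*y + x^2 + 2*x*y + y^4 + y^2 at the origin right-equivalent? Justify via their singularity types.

The Hessian of f at 0 has rank 1. Corank 1: A-series; mu = 3 gives A_3. The Hessian of g at 0 has rank 1. Corank 1: A-series; mu = 3 gives A_3. Both have type A_3, hence right-equivalent.

Yes.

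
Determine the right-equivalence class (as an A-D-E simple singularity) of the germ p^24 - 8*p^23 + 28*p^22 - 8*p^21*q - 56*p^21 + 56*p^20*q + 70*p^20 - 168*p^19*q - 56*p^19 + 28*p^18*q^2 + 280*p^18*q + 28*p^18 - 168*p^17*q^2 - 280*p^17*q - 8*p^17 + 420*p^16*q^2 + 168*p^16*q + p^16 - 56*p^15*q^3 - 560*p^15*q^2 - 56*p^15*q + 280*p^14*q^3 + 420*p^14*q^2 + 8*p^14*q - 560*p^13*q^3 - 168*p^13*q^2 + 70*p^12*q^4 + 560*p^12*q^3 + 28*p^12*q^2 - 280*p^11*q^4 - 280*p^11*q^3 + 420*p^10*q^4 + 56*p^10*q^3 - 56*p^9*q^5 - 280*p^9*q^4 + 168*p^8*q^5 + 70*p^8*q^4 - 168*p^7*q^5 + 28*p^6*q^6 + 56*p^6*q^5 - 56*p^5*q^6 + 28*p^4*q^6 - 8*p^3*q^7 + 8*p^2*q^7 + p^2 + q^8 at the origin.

A7

The Hessian of f at 0 has rank 1. Corank 1: A-series; mu = 7 gives A_7.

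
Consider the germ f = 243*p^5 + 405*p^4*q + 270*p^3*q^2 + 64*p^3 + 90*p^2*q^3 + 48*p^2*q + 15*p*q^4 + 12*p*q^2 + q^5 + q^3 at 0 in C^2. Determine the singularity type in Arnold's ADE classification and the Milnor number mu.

The Hessian of f at 0 has rank 0. Corank 2; j^3 = (4*p + q)^3 is a perfect cube, so E-series; the 5-jet and mu = 8 give E_8.

Type E8, Milnor number mu = 8.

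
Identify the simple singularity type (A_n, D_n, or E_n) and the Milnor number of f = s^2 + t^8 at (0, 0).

The Hessian of f at 0 is [[2, 0], [0, 0]] with rank 1, so corank 1. A Groebner basis of the Jacobian ideal J(f) in C{s,t} is {t^7, s}; counting standard monomials gives mu = 7. Corank 1: A-series; mu = 7 gives A_7.

Type A7, Milnor number mu = 7.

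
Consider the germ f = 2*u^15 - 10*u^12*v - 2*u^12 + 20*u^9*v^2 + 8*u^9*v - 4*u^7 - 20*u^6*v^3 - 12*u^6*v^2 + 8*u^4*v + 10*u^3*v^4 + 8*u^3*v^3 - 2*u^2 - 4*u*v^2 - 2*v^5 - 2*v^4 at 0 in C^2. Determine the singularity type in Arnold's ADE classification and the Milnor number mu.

The Hessian of f at 0 has rank 1. Corank 1: A-series; mu = 4 gives A_4.

Type A_{4}, Milnor number mu = 4.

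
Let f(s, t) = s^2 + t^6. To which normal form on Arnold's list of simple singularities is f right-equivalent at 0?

A_{5}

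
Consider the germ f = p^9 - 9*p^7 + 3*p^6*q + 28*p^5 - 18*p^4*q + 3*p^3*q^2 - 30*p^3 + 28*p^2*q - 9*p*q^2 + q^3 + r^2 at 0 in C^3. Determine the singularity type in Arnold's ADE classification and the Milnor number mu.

Type D_{4}, Milnor number mu = 4.

The Hessian of f at 0 is [[0, 0, 0], [0, 0, 0], [0, 0, 2]] with rank 1, so corank 2. A Groebner basis of the Jacobian ideal J(f) in C{p,q,r} is {q^3, p^2 - 3*q^2/26, p*q - 9*q^2/26, r}; counting standard monomials gives mu = 4. Corank 2; j^3 = -(3*p - q)*(10*p^2 - 6*p*q + q^2) splits into three distinct lines over C (the quadratic factor has nonzero discriminant), so D_4.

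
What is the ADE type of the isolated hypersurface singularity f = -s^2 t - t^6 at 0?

D_7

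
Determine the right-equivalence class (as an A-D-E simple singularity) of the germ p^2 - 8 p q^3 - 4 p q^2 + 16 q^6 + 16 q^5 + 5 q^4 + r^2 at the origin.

A_3

The Hessian of f at 0 has rank 2. Corank 1: A-series; mu = 3 gives A_3.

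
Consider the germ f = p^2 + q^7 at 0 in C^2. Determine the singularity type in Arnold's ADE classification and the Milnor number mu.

The Hessian of f at 0 has rank 1. Corank 1: A-series; mu = 6 gives A_6.

Type A_6, Milnor number mu = 6.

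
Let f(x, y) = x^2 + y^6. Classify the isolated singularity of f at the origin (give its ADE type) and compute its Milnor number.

The Hessian of f at 0 is [[2, 0], [0, 0]] with rank 1, so corank 1. A Groebner basis of the Jacobian ideal J(f) in C{x,y} is {y^5, x}; counting standard monomials gives mu = 5. Corank 1: A-series; mu = 5 gives A_5.

Type A_5, Milnor number mu = 5.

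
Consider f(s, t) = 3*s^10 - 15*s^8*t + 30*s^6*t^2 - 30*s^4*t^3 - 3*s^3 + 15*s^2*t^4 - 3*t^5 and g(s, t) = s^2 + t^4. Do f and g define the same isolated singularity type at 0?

No.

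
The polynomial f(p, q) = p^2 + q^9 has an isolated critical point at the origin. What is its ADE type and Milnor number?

The Hessian of f at 0 has rank 1. Corank 1: A-series; mu = 8 gives A_8.

Type A8, Milnor number mu = 8.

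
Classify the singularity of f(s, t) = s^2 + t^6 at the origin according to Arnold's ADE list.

A_{5}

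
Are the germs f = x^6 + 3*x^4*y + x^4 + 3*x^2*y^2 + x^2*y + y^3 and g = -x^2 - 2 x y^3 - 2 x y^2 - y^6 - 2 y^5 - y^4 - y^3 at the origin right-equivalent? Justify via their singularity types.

No.

The Hessian of f at 0 is [[0, 0], [0, 0]] with rank 0, so corank 2. A Groebner basis of the Jacobian ideal J(f) in C{x,y} is {y^3, x^2 + 3*y^2, x*y}; counting standard monomials gives mu = 4. Corank 2; j^3 = y*(x^2 + y^2) splits into three distinct lines over C (the quadratic factor has nonzero discriminant), so D_4. The Hessian of g at 0 is [[-2, 0], [0, 0]] with rank 1, so corank 1. A Groebner basis of the Jacobian ideal J(g) in C{x,y} is {y^2, x}; counting standard monomials gives mu = 2. Corank 1: A-series; mu = 2 gives A_2. f is D_4 but g is A_2, hence not right-equivalent.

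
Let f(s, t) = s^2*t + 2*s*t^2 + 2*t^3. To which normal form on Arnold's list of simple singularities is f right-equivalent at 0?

The Hessian of f at 0 is [[0, 0], [0, 0]] with rank 0, so corank 2. A Groebner basis of the Jacobian ideal J(f) in C{s,t} is {t^3, s^2 + 2*t^2, s*t + t^2}; counting standard monomials gives mu = 4. Corank 2; j^3 = t*(s^2 + 2*s*t + 2*t^2) splits into three distinct lines over C (the quadratic factor has nonzero discriminant), so D_4.

D_{4}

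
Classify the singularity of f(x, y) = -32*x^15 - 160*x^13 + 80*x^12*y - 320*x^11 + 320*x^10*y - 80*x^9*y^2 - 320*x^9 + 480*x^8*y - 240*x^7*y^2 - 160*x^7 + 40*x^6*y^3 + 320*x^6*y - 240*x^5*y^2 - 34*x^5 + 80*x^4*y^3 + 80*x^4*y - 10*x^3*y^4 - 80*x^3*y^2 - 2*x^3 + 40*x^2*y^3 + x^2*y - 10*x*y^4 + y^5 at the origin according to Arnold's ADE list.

D_6

The Hessian of f at 0 has rank 0. Corank 2; j^3 = -x^2*(2*x - y) has shape L^2 M (L != M), so D-series; mu = 6 gives D_6.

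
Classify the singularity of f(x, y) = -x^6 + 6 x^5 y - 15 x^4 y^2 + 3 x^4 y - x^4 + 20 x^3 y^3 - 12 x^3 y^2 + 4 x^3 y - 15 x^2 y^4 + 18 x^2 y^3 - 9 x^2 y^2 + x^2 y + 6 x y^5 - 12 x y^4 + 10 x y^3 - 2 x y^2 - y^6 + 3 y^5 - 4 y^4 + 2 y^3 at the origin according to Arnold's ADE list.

D4

The Hessian of f at 0 is [[0, 0], [0, 0]] with rank 0, so corank 2. A Groebner basis of the Jacobian ideal J(f) in C{x,y} is {y^3, x^2 + 2*y^2, x*y - y^2}; counting standard monomials gives mu = 4. Corank 2; j^3 = y*(x^2 - 2*x*y + 2*y^2) splits into three distinct lines over C (the quadratic factor has nonzero discriminant), so D_4.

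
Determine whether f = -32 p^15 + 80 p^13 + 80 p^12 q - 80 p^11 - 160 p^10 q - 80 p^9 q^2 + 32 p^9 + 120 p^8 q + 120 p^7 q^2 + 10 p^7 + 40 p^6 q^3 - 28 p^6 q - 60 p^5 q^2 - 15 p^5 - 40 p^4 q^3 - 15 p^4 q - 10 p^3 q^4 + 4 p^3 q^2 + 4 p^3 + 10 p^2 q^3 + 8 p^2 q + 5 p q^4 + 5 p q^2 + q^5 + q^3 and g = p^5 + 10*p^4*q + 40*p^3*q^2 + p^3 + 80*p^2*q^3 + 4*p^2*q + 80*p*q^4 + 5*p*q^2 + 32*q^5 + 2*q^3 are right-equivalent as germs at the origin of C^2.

The Hessian of f at 0 has rank 0. Corank 2; j^3 = (p + q)*(2*p + q)^2 has shape L^2 M (L != M), so D-series; mu = 6 gives D_6. The Hessian of g at 0 has rank 0. Corank 2; j^3 = (p + q)^2*(p + 2*q) has shape L^2 M (L != M), so D-series; mu = 6 gives D_6. Both have type D_6, hence right-equivalent.

Yes.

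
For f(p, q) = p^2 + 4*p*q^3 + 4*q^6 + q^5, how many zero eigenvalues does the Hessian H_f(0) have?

Hessian at 0 has rank 1.

1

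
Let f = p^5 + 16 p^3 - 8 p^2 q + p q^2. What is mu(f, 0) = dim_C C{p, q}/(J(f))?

The Hessian of f at 0 has rank 0. Corank 2; j^3 = p*(4*p - q)^2 has shape L^2 M (L != M), so D-series; mu = 6 gives D_6.

6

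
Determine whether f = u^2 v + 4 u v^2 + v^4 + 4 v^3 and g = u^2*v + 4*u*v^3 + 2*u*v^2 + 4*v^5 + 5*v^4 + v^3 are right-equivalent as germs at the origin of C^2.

Yes.

The Hessian of f at 0 has rank 0. Corank 2; j^3 = v*(u + 2*v)^2 has shape L^2 M (L != M), so D-series; mu = 5 gives D_5. The Hessian of g at 0 has rank 0. Corank 2; j^3 = v*(u + v)^2 has shape L^2 M (L != M), so D-series; mu = 5 gives D_5. Both have type D_5, hence right-equivalent.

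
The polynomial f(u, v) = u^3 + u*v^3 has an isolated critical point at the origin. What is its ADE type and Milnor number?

The Hessian of f at 0 has rank 0. Corank 2; j^3 = u^3 is a perfect cube, so E-series; the 4-jet and mu = 7 give E_7.

Type E7, Milnor number mu = 7.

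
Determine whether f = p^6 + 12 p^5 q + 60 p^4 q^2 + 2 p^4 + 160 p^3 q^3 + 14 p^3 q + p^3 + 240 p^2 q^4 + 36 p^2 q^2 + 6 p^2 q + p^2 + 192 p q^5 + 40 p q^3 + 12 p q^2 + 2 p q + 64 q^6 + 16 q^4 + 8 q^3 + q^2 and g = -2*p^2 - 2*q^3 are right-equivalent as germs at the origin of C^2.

Yes.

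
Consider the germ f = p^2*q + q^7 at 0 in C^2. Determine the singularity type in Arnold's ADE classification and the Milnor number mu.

Type D8, Milnor number mu = 8.

The Hessian of f at 0 is [[0, 0], [0, 0]] with rank 0, so corank 2. A Groebner basis of the Jacobian ideal J(f) in C{p,q} is {p^2/7 + q^6, p^3, p*q}; counting standard monomials gives mu = 8. Corank 2; j^3 = p^2*q has shape L^2 M (L != M), so D-series; mu = 8 gives D_8.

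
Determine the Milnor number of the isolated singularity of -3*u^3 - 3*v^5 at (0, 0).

8

The Hessian of f at 0 has rank 0. Corank 2; j^3 = -3*u^3 is a perfect cube, so E-series; the 5-jet and mu = 8 give E_8.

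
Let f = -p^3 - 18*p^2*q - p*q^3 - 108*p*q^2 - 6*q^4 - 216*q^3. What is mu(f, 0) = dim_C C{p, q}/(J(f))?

7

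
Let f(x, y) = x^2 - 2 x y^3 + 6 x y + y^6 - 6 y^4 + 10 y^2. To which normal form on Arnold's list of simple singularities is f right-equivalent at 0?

A_1

The Hessian of f at 0 is [[2, 6], [6, 20]] with rank 2, so corank 0. A Groebner basis of the Jacobian ideal J(f) in C{x,y} is {x, y}; counting standard monomials gives mu = 1. Corank 0: nondegenerate Morse point, so A_1.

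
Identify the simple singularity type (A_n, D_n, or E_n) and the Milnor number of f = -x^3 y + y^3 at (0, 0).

Type E7, Milnor number mu = 7.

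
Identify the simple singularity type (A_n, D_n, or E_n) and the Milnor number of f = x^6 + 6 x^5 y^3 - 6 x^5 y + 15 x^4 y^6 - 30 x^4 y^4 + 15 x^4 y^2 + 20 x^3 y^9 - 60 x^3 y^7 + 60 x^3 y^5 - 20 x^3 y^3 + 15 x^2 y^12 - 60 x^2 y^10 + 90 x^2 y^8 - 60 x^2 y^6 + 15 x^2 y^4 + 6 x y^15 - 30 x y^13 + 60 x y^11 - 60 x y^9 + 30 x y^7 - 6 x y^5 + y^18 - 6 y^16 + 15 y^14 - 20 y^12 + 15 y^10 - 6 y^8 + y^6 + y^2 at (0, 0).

Type A_{5}, Milnor number mu = 5.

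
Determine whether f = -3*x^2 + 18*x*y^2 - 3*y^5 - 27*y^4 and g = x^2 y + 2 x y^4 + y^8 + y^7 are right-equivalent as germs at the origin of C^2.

The Hessian of f at 0 is [[-6, 0], [0, 0]] with rank 1, so corank 1. A Groebner basis of the Jacobian ideal J(f) in C{x,y} is {x^2, -x/3 + y^2}; counting standard monomials gives mu = 4. Corank 1: A-series; mu = 4 gives A_4. The Hessian of g at 0 is [[0, 0], [0, 0]] with rank 0, so corank 2. A Groebner basis of the Jacobian ideal J(g) in C{x,y} is {x^2*y^2, 8*x^2*y + x^2 + x*y^3, x*y + y^4, x^3}; counting standard monomials gives mu = 9. Corank 2; j^3 = x^2*y has shape L^2 M (L != M), so D-series; mu = 9 gives D_9. f is A_4 but g is D_9, hence not right-equivalent.

No.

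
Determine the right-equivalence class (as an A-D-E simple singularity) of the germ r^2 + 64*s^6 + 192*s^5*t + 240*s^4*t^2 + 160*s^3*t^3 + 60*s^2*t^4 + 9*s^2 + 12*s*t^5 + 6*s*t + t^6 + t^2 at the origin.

A5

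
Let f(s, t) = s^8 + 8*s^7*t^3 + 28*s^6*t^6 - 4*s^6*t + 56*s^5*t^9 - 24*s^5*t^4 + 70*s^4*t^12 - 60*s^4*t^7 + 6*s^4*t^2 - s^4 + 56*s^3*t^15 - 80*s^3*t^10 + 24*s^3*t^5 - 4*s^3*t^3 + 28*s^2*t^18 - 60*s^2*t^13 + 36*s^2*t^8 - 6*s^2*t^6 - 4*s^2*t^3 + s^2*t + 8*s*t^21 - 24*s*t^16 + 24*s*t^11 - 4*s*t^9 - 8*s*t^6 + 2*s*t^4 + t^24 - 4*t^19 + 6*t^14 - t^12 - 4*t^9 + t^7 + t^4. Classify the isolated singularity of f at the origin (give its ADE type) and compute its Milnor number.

The Hessian of f at 0 has rank 0. Corank 2; j^3 = s^2*t has shape L^2 M (L != M), so D-series; mu = 5 gives D_5.

Type D5, Milnor number mu = 5.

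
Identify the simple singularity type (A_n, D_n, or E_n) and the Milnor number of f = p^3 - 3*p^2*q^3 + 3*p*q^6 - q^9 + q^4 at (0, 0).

The Hessian of f at 0 has rank 0. Corank 2; j^3 = p^3 is a perfect cube, so E-series; the 4-jet and mu = 6 give E_6.

Type E6, Milnor number mu = 6.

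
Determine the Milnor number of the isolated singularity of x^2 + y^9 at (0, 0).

8

The Hessian of f at 0 has rank 1. Corank 1: A-series; mu = 8 gives A_8.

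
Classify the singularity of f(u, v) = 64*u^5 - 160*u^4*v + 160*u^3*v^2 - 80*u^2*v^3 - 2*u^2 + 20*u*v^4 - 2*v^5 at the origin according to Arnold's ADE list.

A4

The Hessian of f at 0 has rank 1. Corank 1: A-series; mu = 4 gives A_4.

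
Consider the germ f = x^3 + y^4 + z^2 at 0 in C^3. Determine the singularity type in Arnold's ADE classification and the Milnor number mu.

The Hessian of f at 0 is [[0, 0, 0], [0, 0, 0], [0, 0, 2]] with rank 1, so corank 2. A Groebner basis of the Jacobian ideal J(f) in C{x,y,z} is {y^3, x^2, z}; counting standard monomials gives mu = 6. Corank 2; j^3 = x^3 is a perfect cube, so E-series; the 4-jet and mu = 6 give E_6.

Type E_6, Milnor number mu = 6.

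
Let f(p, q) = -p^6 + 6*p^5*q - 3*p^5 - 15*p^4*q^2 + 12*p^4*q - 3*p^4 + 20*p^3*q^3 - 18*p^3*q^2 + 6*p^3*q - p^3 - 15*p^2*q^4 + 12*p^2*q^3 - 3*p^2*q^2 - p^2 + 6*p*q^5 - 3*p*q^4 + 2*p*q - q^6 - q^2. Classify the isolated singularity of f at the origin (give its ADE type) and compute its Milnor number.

The Hessian of f at 0 is [[-2, 2], [2, -2]] with rank 1, so corank 1. A Groebner basis of the Jacobian ideal J(f) in C{p,q} is {q^2, p - q}; counting standard monomials gives mu = 2. Corank 1: A-series; mu = 2 gives A_2.

Type A2, Milnor number mu = 2.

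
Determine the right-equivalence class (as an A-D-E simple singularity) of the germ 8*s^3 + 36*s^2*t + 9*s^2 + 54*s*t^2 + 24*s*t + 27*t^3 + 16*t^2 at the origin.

The Hessian of f at 0 is [[18, 24], [24, 32]] with rank 1, so corank 1. A Groebner basis of the Jacobian ideal J(f) in C{s,t} is {t^2, s + 4*t/3}; counting standard monomials gives mu = 2. Corank 1: A-series; mu = 2 gives A_2.

A2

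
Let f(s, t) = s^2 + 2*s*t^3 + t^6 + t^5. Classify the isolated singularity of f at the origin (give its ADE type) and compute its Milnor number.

The Hessian of f at 0 has rank 1. Corank 1: A-series; mu = 4 gives A_4.

Type A4, Milnor number mu = 4.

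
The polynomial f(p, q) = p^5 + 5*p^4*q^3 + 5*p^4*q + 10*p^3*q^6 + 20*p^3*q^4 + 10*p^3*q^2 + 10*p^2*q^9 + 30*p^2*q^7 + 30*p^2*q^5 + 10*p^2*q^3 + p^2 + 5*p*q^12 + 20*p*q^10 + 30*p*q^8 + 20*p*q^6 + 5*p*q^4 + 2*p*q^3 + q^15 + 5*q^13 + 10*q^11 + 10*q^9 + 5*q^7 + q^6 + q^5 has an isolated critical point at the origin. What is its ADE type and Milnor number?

The Hessian of f at 0 has rank 1. Corank 1: A-series; mu = 4 gives A_4.

Type A4, Milnor number mu = 4.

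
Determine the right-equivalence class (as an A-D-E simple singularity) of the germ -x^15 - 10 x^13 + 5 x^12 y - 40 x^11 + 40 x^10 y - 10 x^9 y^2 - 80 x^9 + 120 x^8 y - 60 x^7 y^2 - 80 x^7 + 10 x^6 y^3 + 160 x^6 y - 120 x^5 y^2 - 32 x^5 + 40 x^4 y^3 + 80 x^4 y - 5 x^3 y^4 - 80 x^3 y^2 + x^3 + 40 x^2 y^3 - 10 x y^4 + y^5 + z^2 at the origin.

The Hessian of f at 0 is [[0, 0, 0], [0, 0, 0], [0, 0, 2]] with rank 1, so corank 2. A Groebner basis of the Jacobian ideal J(f) in C{x,y,z} is {y^5, x*y^3 - y^4/8, x^2, z}; counting standard monomials gives mu = 8. Corank 2; j^3 = x^3 is a perfect cube, so E-series; the 5-jet and mu = 8 give E_8.

E8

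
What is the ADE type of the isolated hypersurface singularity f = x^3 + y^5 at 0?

E_{8}

The Hessian of f at 0 has rank 0. Corank 2; j^3 = x^3 is a perfect cube, so E-series; the 5-jet and mu = 8 give E_8.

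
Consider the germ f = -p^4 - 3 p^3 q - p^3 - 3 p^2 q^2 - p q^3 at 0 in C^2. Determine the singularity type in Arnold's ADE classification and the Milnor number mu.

Type E7, Milnor number mu = 7.

The Hessian of f at 0 has rank 0. Corank 2; j^3 = -p^3 is a perfect cube, so E-series; the 4-jet and mu = 7 give E_7.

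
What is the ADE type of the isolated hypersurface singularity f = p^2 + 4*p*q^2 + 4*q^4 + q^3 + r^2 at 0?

A_{2}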